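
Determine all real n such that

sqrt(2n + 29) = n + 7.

Square both sides: 2n + 29 = (n + 7)^2.
Expand and rearrange: n^2 + 12n + 20 = 0.
Solving gives n = -2 or n = -10.
Check each candidate in the original equation:
  n = -2: sqrt(25) = 5, while n + 7 = 5 — valid.
  n = -10: sqrt(9) = 3, while n + 7 = -3 — extraneous.

n = -2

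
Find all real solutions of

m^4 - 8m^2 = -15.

Let u = m^2. The equation becomes u^2 - 8u + 15 = 0.
Factor: (u - 5)(u - 3) = 0, so u = 5 or u = 3.
m^2 = 5 gives m = +/-sqrt(5) ~= +/-2.2361.
m^2 = 3 gives m = +/-sqrt(3) ~= +/-1.7321.

m = -2.2361 or m = -1.7321 or m = 1.7321 or m = 2.2361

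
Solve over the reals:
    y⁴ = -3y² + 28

Let u = y². The equation becomes u² + 3u - 28 = 0.
Factor: (u + 7)(u - 4) = 0, so u = -7 or u = 4.
y² = -7 < 0 has no real solution.
y² = 4 gives y = ±2.

y = -2 or y = 2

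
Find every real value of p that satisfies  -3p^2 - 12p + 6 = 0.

Discriminant: (-12)^2 - 4*(-3)*6 = 216.
Quadratic formula: p = (12 +/- sqrt(216)) / (-6).
So p = -sqrt(6) - 2 ~= -4.4495 or p = -2 + sqrt(6) ~= 0.4495.

p = -4.4495 or p = 0.4495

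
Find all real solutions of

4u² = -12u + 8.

u = -3.5616 or u = 0.5616

Rearrange to standard form: 4u² + 12u - 8 = 0.
Discriminant: (12)² − 4·4·(-8) = 272.
Quadratic formula: u = (-12 ± √272) / 8.
So u = -3/2 + √(17)/2 ≈ 0.5616 or u = -√(17)/2 - 3/2 ≈ -3.5616.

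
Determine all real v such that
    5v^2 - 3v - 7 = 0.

Discriminant: (-3)^2 - 4*5*(-7) = 149.
Quadratic formula: v = (3 +/- sqrt(149)) / 10.
So v = 3/10 + sqrt(149)/10 ~= 1.5207 or v = 3/10 - sqrt(149)/10 ~= -0.9207.

v = -0.9207 or v = 1.5207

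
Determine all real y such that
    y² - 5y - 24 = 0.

y = -3 or y = 8

Factor: (y - 8)(y + 3) = 0.
So y = 8 or y = -3.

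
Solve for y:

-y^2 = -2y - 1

y = -0.4142 or y = 2.4142

Rearrange to standard form: -y^2 + 2y + 1 = 0.
Discriminant: (2)^2 - 4*(-1)*1 = 8.
Quadratic formula: y = (-2 +/- sqrt(8)) / (-2).
So y = 1 - sqrt(2) ~= -0.4142 or y = 1 + sqrt(2) ~= 2.4142.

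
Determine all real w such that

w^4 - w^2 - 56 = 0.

w = -2.8284 or w = 2.8284

Let u = w^2. The equation becomes u^2 - u - 56 = 0.
Factor: (u - 8)(u + 7) = 0, so u = 8 or u = -7.
w^2 = 8 gives w = +/-2*sqrt(2) ~= +/-2.8284.
w^2 = -7 < 0 has no real solution.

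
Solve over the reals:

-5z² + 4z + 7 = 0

Discriminant: (4)² − 4·(-5)·7 = 156.
Quadratic formula: z = (-4 ± √156) / (-10).
So z = 2/5 - √(39)/5 ≈ -0.849 or z = 2/5 + √(39)/5 ≈ 1.649.

z = -0.849 or z = 1.649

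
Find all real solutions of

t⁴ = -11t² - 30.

No real solutions.

Let u = t². The equation becomes u² + 11u + 30 = 0.
Factor: (u + 5)(u + 6) = 0, so u = -5 or u = -6.
t² = -5 < 0 has no real solution.
t² = -6 < 0 has no real solution.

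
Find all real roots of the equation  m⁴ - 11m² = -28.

Let u = m². The equation becomes u² - 11u + 28 = 0.
Factor: (u - 7)(u - 4) = 0, so u = 7 or u = 4.
m² = 7 gives m = ±√(7) ≈ ±2.6458.
m² = 4 gives m = ±2.

m = -2.6458 or m = -2 or m = 2 or m = 2.6458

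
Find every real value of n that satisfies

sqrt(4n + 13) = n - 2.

Square both sides: 4n + 13 = (n - 2)^2.
Expand and rearrange: n^2 - 8n - 9 = 0.
Solving gives n = 9 or n = -1.
Check each candidate in the original equation:
  n = 9: sqrt(49) = 7, while n - 2 = 7 — valid.
  n = -1: sqrt(9) = 3, while n - 2 = -3 — extraneous.

n = 9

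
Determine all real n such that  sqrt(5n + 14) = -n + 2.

Square both sides: 5n + 14 = (-n + 2)^2.
Expand and rearrange: n^2 - 9n - 10 = 0.
Solving gives n = 10 or n = -1.
Check each candidate in the original equation:
  n = 10: sqrt(64) = 8, while -n + 2 = -8 — extraneous.
  n = -1: sqrt(9) = 3, while -n + 2 = 3 — valid.

n = -1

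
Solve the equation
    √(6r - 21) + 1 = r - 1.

r = 5

Isolate the radical: √(6r - 21) = r - 2.
Square both sides: 6r - 21 = (r - 2)².
Expand and rearrange: r² - 10r + 25 = 0.
This gives the repeated root r = 5.
Check in the original equation:
  r = 5: √(9) = 3, while r - 2 = 3 — valid.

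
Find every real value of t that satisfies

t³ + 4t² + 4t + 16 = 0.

t = -4

Possible rational roots are divisors of 16. Testing t = -4 gives 0, so (t + 4) is a factor.
Divide: t³ + 4t² + 4t + 16 = (t + 4)(t² + 4).
The quadratic t² + 4 has discriminant -16 < 0, so no further real roots.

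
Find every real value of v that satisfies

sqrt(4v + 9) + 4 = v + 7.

v = -2 or v = 0

Isolate the radical: sqrt(4v + 9) = v + 3.
Square both sides: 4v + 9 = (v + 3)^2.
Expand and rearrange: v^2 + 2v = 0.
Solving gives v = 0 or v = -2.
Check each candidate in the original equation:
  v = 0: sqrt(9) = 3, while v + 3 = 3 — valid.
  v = -2: sqrt(1) = 1, while v + 3 = 1 — valid.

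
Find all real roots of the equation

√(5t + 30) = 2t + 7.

Square both sides: 5t + 30 = (2t + 7)².
Expand and rearrange: 4t² + 23t + 19 = 0.
Solving gives t = -1 or t = -4.75.
Check each candidate in the original equation:
  t = -1: √(25) = 5, while 2t + 7 = 5 — valid.
  t = -4.75: √(6.25) = 2.5, while 2t + 7 = -2.5 — extraneous.

t = -1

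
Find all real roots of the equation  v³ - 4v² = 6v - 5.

v = -1.618 or v = 0.618 or v = 5

Rearrange: v³ - 4v² - 6v + 5 = 0.
Possible rational roots are divisors of 5. Testing v = 5 gives 0, so (v - 5) is a factor.
Divide: v³ - 4v² - 6v + 5 = (v - 5)(v² + v - 1).
Apply the quadratic formula to v² + v - 1 = 0: v = (-1 ± √5)/2, i.e. v ≈ 0.618 or v ≈ -1.618.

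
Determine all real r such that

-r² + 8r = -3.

Rearrange to standard form: -r² + 8r + 3 = 0.
Discriminant: (8)² − 4·(-1)·3 = 76.
Quadratic formula: r = (-8 ± √76) / (-2).
So r = 4 - √(19) ≈ -0.3589 or r = 4 + √(19) ≈ 8.3589.

r = -0.3589 or r = 8.3589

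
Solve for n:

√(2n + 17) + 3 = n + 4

Isolate the radical: √(2n + 17) = n + 1.
Square both sides: 2n + 17 = (n + 1)².
Expand and rearrange: n² - 16 = 0.
Solving gives n = 4 or n = -4.
Check each candidate in the original equation:
  n = 4: √(25) = 5, while n + 1 = 5 — valid.
  n = -4: √(9) = 3, while n + 1 = -3 — extraneous.

n = 4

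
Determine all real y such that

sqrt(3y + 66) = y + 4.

y = 5

Square both sides: 3y + 66 = (y + 4)^2.
Expand and rearrange: y^2 + 5y - 50 = 0.
Solving gives y = 5 or y = -10.
Check each candidate in the original equation:
  y = 5: sqrt(81) = 9, while y + 4 = 9 — valid.
  y = -10: sqrt(36) = 6, while y + 4 = -6 — extraneous.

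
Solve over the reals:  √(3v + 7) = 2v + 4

v = -1

Square both sides: 3v + 7 = (2v + 4)².
Expand and rearrange: 4v² + 13v + 9 = 0.
Solving gives v = -1 or v = -2.25.
Check each candidate in the original equation:
  v = -1: √(4) = 2, while 2v + 4 = 2 — valid.
  v = -2.25: √(0.25) = 0.5, while 2v + 4 = -0.5 — extraneous.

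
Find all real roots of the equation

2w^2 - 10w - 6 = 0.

w = -0.5414 or w = 5.5414

Discriminant: (-10)^2 - 4*2*(-6) = 148.
Quadratic formula: w = (10 +/- sqrt(148)) / 4.
So w = 5/2 + sqrt(37)/2 ~= 5.5414 or w = 5/2 - sqrt(37)/2 ~= -0.5414.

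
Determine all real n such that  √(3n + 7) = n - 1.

n = 6

Square both sides: 3n + 7 = (n - 1)².
Expand and rearrange: n² - 5n - 6 = 0.
Solving gives n = 6 or n = -1.
Check each candidate in the original equation:
  n = 6: √(25) = 5, while n - 1 = 5 — valid.
  n = -1: √(4) = 2, while n - 1 = -2 — extraneous.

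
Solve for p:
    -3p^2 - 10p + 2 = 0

p = -3.5226 or p = 0.1893

Discriminant: (-10)^2 - 4*(-3)*2 = 124.
Quadratic formula: p = (10 +/- sqrt(124)) / (-6).
So p = -sqrt(31)/3 - 5/3 ~= -3.5226 or p = -5/3 + sqrt(31)/3 ~= 0.1893.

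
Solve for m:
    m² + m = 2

Bring every term to one side: m² + m - 2 = 0.
Factor: (m + 2)(m - 1) = 0.
So m = -2 or m = 1.

m = -2 or m = 1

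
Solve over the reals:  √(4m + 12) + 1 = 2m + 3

m = 1

Isolate the radical: √(4m + 12) = 2m + 2.
Square both sides: 4m + 12 = (2m + 2)².
Expand and rearrange: 4m² + 4m - 8 = 0.
Solving gives m = 1 or m = -2.
Check each candidate in the original equation:
  m = 1: √(16) = 4, while 2m + 2 = 4 — valid.
  m = -2: √(4) = 2, while 2m + 2 = -2 — extraneous.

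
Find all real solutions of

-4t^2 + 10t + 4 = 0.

t = -0.3508 or t = 2.8508

Discriminant: (10)^2 - 4*(-4)*4 = 164.
Quadratic formula: t = (-10 +/- sqrt(164)) / (-8).
So t = 5/4 - sqrt(41)/4 ~= -0.3508 or t = 5/4 + sqrt(41)/4 ~= 2.8508.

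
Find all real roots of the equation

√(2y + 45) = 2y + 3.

y = 2

Square both sides: 2y + 45 = (2y + 3)².
Expand and rearrange: 4y² + 10y - 36 = 0.
Solving gives y = 2 or y = -4.5.
Check each candidate in the original equation:
  y = 2: √(49) = 7, while 2y + 3 = 7 — valid.
  y = -4.5: √(36) = 6, while 2y + 3 = -6 — extraneous.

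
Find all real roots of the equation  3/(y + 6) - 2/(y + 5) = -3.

Multiply both sides by (y + 6)(y + 5):
3(y + 5) - 2(y + 6) = -3(y + 6)(y + 5).
Expand and collect terms: -3y^2 - 34y - 93 = 0.
By the quadratic formula, y = (34 +/- sqrt(40)) / -6, so y ~= -6.7208 or y ~= -4.6126.
Neither value makes a denominator zero (y != -6, y != -5), so both are valid.

y = -6.7208 or y = -4.6126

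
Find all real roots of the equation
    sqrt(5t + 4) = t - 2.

Square both sides: 5t + 4 = (t - 2)^2.
Expand and rearrange: t^2 - 9t = 0.
Solving gives t = 9 or t = 0.
Check each candidate in the original equation:
  t = 9: sqrt(49) = 7, while t - 2 = 7 — valid.
  t = 0: sqrt(4) = 2, while t - 2 = -2 — extraneous.

t = 9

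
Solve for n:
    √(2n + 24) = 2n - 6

Square both sides: 2n + 24 = (2n - 6)².
Expand and rearrange: 4n² - 26n + 12 = 0.
Solving gives n = 6 or n = 0.5.
Check each candidate in the original equation:
  n = 6: √(36) = 6, while 2n - 6 = 6 — valid.
  n = 0.5: √(25) = 5, while 2n - 6 = -5 — extraneous.

n = 6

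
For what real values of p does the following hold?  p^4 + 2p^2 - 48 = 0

p = -2.4495 or p = 2.4495

Let u = p^2. The equation becomes u^2 + 2u - 48 = 0.
Factor: (u + 8)(u - 6) = 0, so u = -8 or u = 6.
p^2 = -8 < 0 has no real solution.
p^2 = 6 gives p = +/-sqrt(6) ~= +/-2.4495.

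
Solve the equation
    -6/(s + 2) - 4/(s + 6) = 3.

Multiply both sides by (s + 2)(s + 6):
-6(s + 6) - 4(s + 2) = 3(s + 2)(s + 6).
Expand and collect terms: 3s^2 + 34s + 80 = 0.
Factor or apply the quadratic formula: s = -3.3333 or s = -8.
Neither value makes a denominator zero (s != -2, s != -6), so both are valid.

s = -8 or s = -3.3333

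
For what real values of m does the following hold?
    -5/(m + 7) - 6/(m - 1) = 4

m = -8.4848 or m = -0.2652

Multiply both sides by (m + 7)(m - 1):
-5(m - 1) - 6(m + 7) = 4(m + 7)(m - 1).
Expand and collect terms: 4m² + 35m + 9 = 0.
By the quadratic formula, m = (-35 ± √1081) / 8, so m ≈ -0.2652 or m ≈ -8.4848.
Neither value makes a denominator zero (m ≠ -7, m ≠ 1), so both are valid.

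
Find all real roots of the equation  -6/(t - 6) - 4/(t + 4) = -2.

Multiply both sides by (t - 6)(t + 4):
-6(t + 4) - 4(t - 6) = -2(t - 6)(t + 4).
Expand and collect terms: -2t² + 14t + 48 = 0.
By the quadratic formula, t = (-14 ± √580) / -4, so t ≈ -2.5208 or t ≈ 9.5208.
Neither value makes a denominator zero (t ≠ 6, t ≠ -4), so both are valid.

t = -2.5208 or t = 9.5208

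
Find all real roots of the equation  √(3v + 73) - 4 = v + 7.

v = -3

Isolate the radical: √(3v + 73) = v + 11.
Square both sides: 3v + 73 = (v + 11)².
Expand and rearrange: v² + 19v + 48 = 0.
Solving gives v = -3 or v = -16.
Check each candidate in the original equation:
  v = -3: √(64) = 8, while v + 11 = 8 — valid.
  v = -16: √(25) = 5, while v + 11 = -5 — extraneous.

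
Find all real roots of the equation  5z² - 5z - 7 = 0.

z = -0.7845 or z = 1.7845

Discriminant: (-5)² − 4·5·(-7) = 165.
Quadratic formula: z = (5 ± √165) / 10.
So z = 1/2 + √(165)/10 ≈ 1.7845 or z = 1/2 - √(165)/10 ≈ -0.7845.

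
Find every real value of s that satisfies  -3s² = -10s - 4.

Rearrange to standard form: -3s² + 10s + 4 = 0.
Discriminant: (10)² − 4·(-3)·4 = 148.
Quadratic formula: s = (-10 ± √148) / (-6).
So s = 5/3 - √(37)/3 ≈ -0.3609 or s = 5/3 + √(37)/3 ≈ 3.6943.

s = -0.3609 or s = 3.6943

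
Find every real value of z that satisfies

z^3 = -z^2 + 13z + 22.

Rearrange: z^3 + z^2 - 13z - 22 = 0.
Possible rational roots are divisors of -22. Testing z = -2 gives 0, so (z + 2) is a factor.
Divide: z^3 + z^2 - 13z - 22 = (z + 2)(z^2 - z - 11).
Apply the quadratic formula to z^2 - z - 11 = 0: z = (1 +/- sqrt(45))/2, i.e. z ~= 3.8541 or z ~= -2.8541.

z = -2.8541 or z = -2 or z = 3.8541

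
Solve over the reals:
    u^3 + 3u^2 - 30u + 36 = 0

Possible rational roots are divisors of 36. Testing u = 3 gives 0, so (u - 3) is a factor.
Divide: u^3 + 3u^2 - 30u + 36 = (u - 3)(u^2 + 6u - 12).
Apply the quadratic formula to u^2 + 6u - 12 = 0: u = (-6 +/- sqrt(84))/2, i.e. u ~= 1.5826 or u ~= -7.5826.

u = -7.5826 or u = 1.5826 or u = 3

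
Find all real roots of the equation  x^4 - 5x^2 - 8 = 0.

Let u = x^2. The equation becomes u^2 - 5u - 8 = 0.
By the quadratic formula, u = 5/2 + sqrt(57)/2 or u = 5/2 - sqrt(57)/2.
x^2 = 5/2 + sqrt(57)/2 gives x = +/-sqrt(5/2 + sqrt(57)/2) ~= +/-2.505.
x^2 = 5/2 - sqrt(57)/2 < 0 has no real solution.

x = -2.505 or x = 2.505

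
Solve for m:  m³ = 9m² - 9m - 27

Rearrange: m³ - 9m² + 9m + 27 = 0.
Possible rational roots are divisors of 27. Testing m = 3 gives 0, so (m - 3) is a factor.
Divide: m³ - 9m² + 9m + 27 = (m - 3)(m² - 6m - 9).
Apply the quadratic formula to m² - 6m - 9 = 0: m = (6 ± √72)/2, i.e. m ≈ 7.2426 or m ≈ -1.2426.

m = -1.2426 or m = 3 or m = 7.2426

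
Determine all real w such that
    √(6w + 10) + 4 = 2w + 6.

w = 1

Isolate the radical: √(6w + 10) = 2w + 2.
Square both sides: 6w + 10 = (2w + 2)².
Expand and rearrange: 4w² + 2w - 6 = 0.
Solving gives w = 1 or w = -1.5.
Check each candidate in the original equation:
  w = 1: √(16) = 4, while 2w + 2 = 4 — valid.
  w = -1.5: √(1) = 1, while 2w + 2 = -1 — extraneous.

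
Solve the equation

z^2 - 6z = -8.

Bring every term to one side: z^2 - 6z + 8 = 0.
Factor: (z - 4)(z - 2) = 0.
So z = 4 or z = 2.

z = 2 or z = 4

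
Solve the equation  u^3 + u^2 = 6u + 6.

u = -2.4495 or u = -1 or u = 2.4495

Rearrange: u^3 + u^2 - 6u - 6 = 0.
Possible rational roots are divisors of -6. Testing u = -1 gives 0, so (u + 1) is a factor.
Divide: u^3 + u^2 - 6u - 6 = (u + 1)(u^2 - 6).
Apply the quadratic formula to u^2 - 6 = 0: u = (0 +/- sqrt(24))/2, i.e. u ~= 2.4495 or u ~= -2.4495.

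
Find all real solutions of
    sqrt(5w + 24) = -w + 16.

Square both sides: 5w + 24 = (-w + 16)^2.
Expand and rearrange: w^2 - 37w + 232 = 0.
Solving gives w = 29 or w = 8.
Check each candidate in the original equation:
  w = 29: sqrt(169) = 13, while -w + 16 = -13 — extraneous.
  w = 8: sqrt(64) = 8, while -w + 16 = 8 — valid.

w = 8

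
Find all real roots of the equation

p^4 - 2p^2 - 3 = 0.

Let u = p^2. The equation becomes u^2 - 2u - 3 = 0.
Factor: (u - 3)(u + 1) = 0, so u = 3 or u = -1.
p^2 = 3 gives p = +/-sqrt(3) ~= +/-1.7321.
p^2 = -1 < 0 has no real solution.

p = -1.7321 or p = 1.7321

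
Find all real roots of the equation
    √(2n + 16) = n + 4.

n = 0

Square both sides: 2n + 16 = (n + 4)².
Expand and rearrange: n² + 6n = 0.
Solving gives n = 0 or n = -6.
Check each candidate in the original equation:
  n = 0: √(16) = 4, while n + 4 = 4 — valid.
  n = -6: √(4) = 2, while n + 4 = -2 — extraneous.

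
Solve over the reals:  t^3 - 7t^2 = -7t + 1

t = 0.1716 or t = 1 or t = 5.8284

Rearrange: t^3 - 7t^2 + 7t - 1 = 0.
Possible rational roots are divisors of -1. Testing t = 1 gives 0, so (t - 1) is a factor.
Divide: t^3 - 7t^2 + 7t - 1 = (t - 1)(t^2 - 6t + 1).
Apply the quadratic formula to t^2 - 6t + 1 = 0: t = (6 +/- sqrt(32))/2, i.e. t ~= 5.8284 or t ~= 0.1716.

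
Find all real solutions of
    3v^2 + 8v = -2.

v = -2.3874 or v = -0.2792

Rearrange to standard form: 3v^2 + 8v + 2 = 0.
Discriminant: (8)^2 - 4*3*2 = 40.
Quadratic formula: v = (-8 +/- sqrt(40)) / 6.
So v = -4/3 + sqrt(10)/3 ~= -0.2792 or v = -4/3 - sqrt(10)/3 ~= -2.3874.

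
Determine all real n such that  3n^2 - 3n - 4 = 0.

Discriminant: (-3)^2 - 4*3*(-4) = 57.
Quadratic formula: n = (3 +/- sqrt(57)) / 6.
So n = 1/2 + sqrt(57)/6 ~= 1.7583 or n = 1/2 - sqrt(57)/6 ~= -0.7583.

n = -0.7583 or n = 1.7583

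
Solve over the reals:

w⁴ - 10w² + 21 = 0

Let u = w². The equation becomes u² - 10u + 21 = 0.
Factor: (u - 7)(u - 3) = 0, so u = 7 or u = 3.
w² = 7 gives w = ±√(7) ≈ ±2.6458.
w² = 3 gives w = ±√(3) ≈ ±1.7321.

w = -2.6458 or w = -1.7321 or w = 1.7321 or w = 2.6458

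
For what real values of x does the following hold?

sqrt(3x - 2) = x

Square both sides: 3x - 2 = (x)^2.
Expand and rearrange: x^2 - 3x + 2 = 0.
Solving gives x = 2 or x = 1.
Check each candidate in the original equation:
  x = 2: sqrt(4) = 2, while x = 2 — valid.
  x = 1: sqrt(1) = 1, while x = 1 — valid.

x = 1 or x = 2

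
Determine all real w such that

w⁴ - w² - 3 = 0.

Let u = w². The equation becomes u² - u - 3 = 0.
By the quadratic formula, u = 1/2 + √(13)/2 or u = 1/2 - √(13)/2.
w² = 1/2 + √(13)/2 gives w = ±√(1/2 + √(13)/2) ≈ ±1.5175.
w² = 1/2 - √(13)/2 < 0 has no real solution.

w = -1.5175 or w = 1.5175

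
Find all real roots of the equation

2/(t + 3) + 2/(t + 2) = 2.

Multiply both sides by (t + 3)(t + 2):
2(t + 2) + 2(t + 3) = 2(t + 3)(t + 2).
Expand and collect terms: 2t^2 + 6t + 2 = 0.
By the quadratic formula, t = (-6 +/- sqrt(20)) / 4, so t ~= -0.382 or t ~= -2.618.
Neither value makes a denominator zero (t != -3, t != -2), so both are valid.

t = -2.618 or t = -0.382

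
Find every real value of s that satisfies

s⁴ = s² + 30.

Let u = s². The equation becomes u² - u - 30 = 0.
Factor: (u - 6)(u + 5) = 0, so u = 6 or u = -5.
s² = 6 gives s = ±√(6) ≈ ±2.4495.
s² = -5 < 0 has no real solution.

s = -2.4495 or s = 2.4495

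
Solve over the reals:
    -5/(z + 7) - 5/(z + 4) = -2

Multiply both sides by (z + 7)(z + 4):
-5(z + 4) - 5(z + 7) = -2(z + 7)(z + 4).
Expand and collect terms: -2z² - 12z - 1 = 0.
By the quadratic formula, z = (12 ± √136) / -4, so z ≈ -5.9155 or z ≈ -0.0845.
Neither value makes a denominator zero (z ≠ -7, z ≠ -4), so both are valid.

z = -5.9155 or z = -0.0845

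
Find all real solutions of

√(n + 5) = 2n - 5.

Square both sides: n + 5 = (2n - 5)².
Expand and rearrange: 4n² - 21n + 20 = 0.
Solving gives n = 4 or n = 1.25.
Check each candidate in the original equation:
  n = 4: √(9) = 3, while 2n - 5 = 3 — valid.
  n = 1.25: √(6.25) = 2.5, while 2n - 5 = -2.5 — extraneous.

n = 4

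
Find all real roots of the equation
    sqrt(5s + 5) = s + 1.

s = -1 or s = 4

Square both sides: 5s + 5 = (s + 1)^2.
Expand and rearrange: s^2 - 3s - 4 = 0.
Solving gives s = 4 or s = -1.
Check each candidate in the original equation:
  s = 4: sqrt(25) = 5, while s + 1 = 5 — valid.
  s = -1: sqrt(0) = 0, while s + 1 = 0 — valid.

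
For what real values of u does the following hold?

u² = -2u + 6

Rearrange to standard form: u² + 2u - 6 = 0.
Discriminant: (2)² − 4·1·(-6) = 28.
Quadratic formula: u = (-2 ± √28) / 2.
So u = -1 + √(7) ≈ 1.6458 or u = -√(7) - 1 ≈ -3.6458.

u = -3.6458 or u = 1.6458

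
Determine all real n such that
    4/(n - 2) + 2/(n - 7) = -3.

Multiply both sides by (n - 2)(n - 7):
4(n - 7) + 2(n - 2) = -3(n - 2)(n - 7).
Expand and collect terms: -3n^2 + 21n - 10 = 0.
By the quadratic formula, n = (-21 +/- sqrt(321)) / -6, so n ~= 0.5139 or n ~= 6.4861.
Neither value makes a denominator zero (n != 2, n != 7), so both are valid.

n = 0.5139 or n = 6.4861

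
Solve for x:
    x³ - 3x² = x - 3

Rearrange: x³ - 3x² - x + 3 = 0.
Possible rational roots are divisors of 3. Testing x = -1 gives 0, so (x + 1) is a factor.
Divide: x³ - 3x² - x + 3 = (x + 1)(x² - 4x + 3).
Factor the quadratic: x = 3 or x = 1.

x = -1 or x = 1 or x = 3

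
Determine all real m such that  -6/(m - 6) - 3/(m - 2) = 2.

Multiply both sides by (m - 6)(m - 2):
-6(m - 2) - 3(m - 6) = 2(m - 6)(m - 2).
Expand and collect terms: 2m^2 - 7m - 6 = 0.
By the quadratic formula, m = (7 +/- sqrt(97)) / 4, so m ~= 4.2122 or m ~= -0.7122.
Neither value makes a denominator zero (m != 6, m != 2), so both are valid.

m = -0.7122 or m = 4.2122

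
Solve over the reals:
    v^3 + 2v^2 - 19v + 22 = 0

v = -5.873 or v = 1.873 or v = 2

Possible rational roots are divisors of 22. Testing v = 2 gives 0, so (v - 2) is a factor.
Divide: v^3 + 2v^2 - 19v + 22 = (v - 2)(v^2 + 4v - 11).
Apply the quadratic formula to v^2 + 4v - 11 = 0: v = (-4 +/- sqrt(60))/2, i.e. v ~= 1.873 or v ~= -5.873.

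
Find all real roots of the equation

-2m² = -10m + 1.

Rearrange to standard form: -2m² + 10m - 1 = 0.
Discriminant: (10)² − 4·(-2)·(-1) = 92.
Quadratic formula: m = (-10 ± √92) / (-4).
So m = 5/2 - √(23)/2 ≈ 0.1021 or m = √(23)/2 + 5/2 ≈ 4.8979.

m = 0.1021 or m = 4.8979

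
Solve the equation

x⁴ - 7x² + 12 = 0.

Let u = x². The equation becomes u² - 7u + 12 = 0.
Factor: (u - 4)(u - 3) = 0, so u = 4 or u = 3.
x² = 4 gives x = ±2.
x² = 3 gives x = ±√(3) ≈ ±1.7321.

x = -2 or x = -1.7321 or x = 1.7321 or x = 2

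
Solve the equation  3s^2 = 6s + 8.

s = -0.9149 or s = 2.9149

Rearrange to standard form: 3s^2 - 6s - 8 = 0.
Discriminant: (-6)^2 - 4*3*(-8) = 132.
Quadratic formula: s = (6 +/- sqrt(132)) / 6.
So s = 1 + sqrt(33)/3 ~= 2.9149 or s = 1 - sqrt(33)/3 ~= -0.9149.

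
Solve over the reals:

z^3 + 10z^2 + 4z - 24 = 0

z = -9.2915 or z = -2 or z = 1.2915

Possible rational roots are divisors of -24. Testing z = -2 gives 0, so (z + 2) is a factor.
Divide: z^3 + 10z^2 + 4z - 24 = (z + 2)(z^2 + 8z - 12).
Apply the quadratic formula to z^2 + 8z - 12 = 0: z = (-8 +/- sqrt(112))/2, i.e. z ~= 1.2915 or z ~= -9.2915.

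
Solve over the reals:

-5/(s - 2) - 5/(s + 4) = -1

s = -1.831 or s = 9.831

Multiply both sides by (s - 2)(s + 4):
-5(s + 4) - 5(s - 2) = -(s - 2)(s + 4).
Expand and collect terms: -s² + 8s + 18 = 0.
By the quadratic formula, s = (-8 ± √136) / -2, so s ≈ -1.831 or s ≈ 9.831.
Neither value makes a denominator zero (s ≠ 2, s ≠ -4), so both are valid.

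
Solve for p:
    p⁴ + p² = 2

Let u = p². The equation becomes u² + u - 2 = 0.
Factor: (u + 2)(u - 1) = 0, so u = -2 or u = 1.
p² = -2 < 0 has no real solution.
p² = 1 gives p = ±1.

p = -1 or p = 1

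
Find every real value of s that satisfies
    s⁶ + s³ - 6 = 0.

Let u = s³. The equation becomes u² + u - 6 = 0.
Factor: (u - 2)(u + 3) = 0, so u = 2 or u = -3.
s³ = 2 gives s = ∛(2) ≈ 1.2599.
s³ = -3 gives s = -∛(3) ≈ -1.4422.

s = -1.4422 or s = 1.2599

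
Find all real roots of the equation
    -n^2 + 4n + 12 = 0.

Factor: -1(n + 2)(n - 6) = 0.
So n = -2 or n = 6.

n = -2 or n = 6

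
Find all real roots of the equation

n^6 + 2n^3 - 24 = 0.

n = -1.8171 or n = 1.5874

Let u = n^3. The equation becomes u^2 + 2u - 24 = 0.
Factor: (u + 6)(u - 4) = 0, so u = -6 or u = 4.
n^3 = -6 gives n = -(6)^(1/3) ~= -1.8171.
n^3 = 4 gives n = (4)^(1/3) ~= 1.5874.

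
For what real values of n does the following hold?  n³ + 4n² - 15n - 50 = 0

n = -5 or n = -2.7016 or n = 3.7016

Possible rational roots are divisors of -50. Testing n = -5 gives 0, so (n + 5) is a factor.
Divide: n³ + 4n² - 15n - 50 = (n + 5)(n² - n - 10).
Apply the quadratic formula to n² - n - 10 = 0: n = (1 ± √41)/2, i.e. n ≈ 3.7016 or n ≈ -2.7016.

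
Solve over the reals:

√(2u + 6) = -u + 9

Square both sides: 2u + 6 = (-u + 9)².
Expand and rearrange: u² - 20u + 75 = 0.
Solving gives u = 15 or u = 5.
Check each candidate in the original equation:
  u = 15: √(36) = 6, while -u + 9 = -6 — extraneous.
  u = 5: √(16) = 4, while -u + 9 = 4 — valid.

u = 5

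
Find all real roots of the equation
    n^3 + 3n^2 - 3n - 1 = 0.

Possible rational roots are divisors of -1. Testing n = 1 gives 0, so (n - 1) is a factor.
Divide: n^3 + 3n^2 - 3n - 1 = (n - 1)(n^2 + 4n + 1).
Apply the quadratic formula to n^2 + 4n + 1 = 0: n = (-4 +/- sqrt(12))/2, i.e. n ~= -0.2679 or n ~= -3.7321.

n = -3.7321 or n = -0.2679 or n = 1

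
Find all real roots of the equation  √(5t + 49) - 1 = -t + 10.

t = 3

Isolate the radical: √(5t + 49) = -t + 11.
Square both sides: 5t + 49 = (-t + 11)².
Expand and rearrange: t² - 27t + 72 = 0.
Solving gives t = 24 or t = 3.
Check each candidate in the original equation:
  t = 24: √(169) = 13, while -t + 11 = -13 — extraneous.
  t = 3: √(64) = 8, while -t + 11 = 8 — valid.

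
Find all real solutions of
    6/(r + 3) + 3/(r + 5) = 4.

Multiply both sides by (r + 3)(r + 5):
6(r + 5) + 3(r + 3) = 4(r + 3)(r + 5).
Expand and collect terms: 4r^2 + 23r + 21 = 0.
By the quadratic formula, r = (-23 +/- sqrt(193)) / 8, so r ~= -1.1384 or r ~= -4.6116.
Neither value makes a denominator zero (r != -3, r != -5), so both are valid.

r = -4.6116 or r = -1.1384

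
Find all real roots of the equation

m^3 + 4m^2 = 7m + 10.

Rearrange: m^3 + 4m^2 - 7m - 10 = 0.
Possible rational roots are divisors of -10. Testing m = 2 gives 0, so (m - 2) is a factor.
Divide: m^3 + 4m^2 - 7m - 10 = (m - 2)(m^2 + 6m + 5).
Factor the quadratic: m = -1 or m = -5.

m = -5 or m = -1 or m = 2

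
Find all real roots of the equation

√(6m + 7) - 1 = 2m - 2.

Isolate the radical: √(6m + 7) = 2m - 1.
Square both sides: 6m + 7 = (2m - 1)².
Expand and rearrange: 4m² - 10m - 6 = 0.
Solving gives m = 3 or m = -0.5.
Check each candidate in the original equation:
  m = 3: √(25) = 5, while 2m - 1 = 5 — valid.
  m = -0.5: √(4) = 2, while 2m - 1 = -2 — extraneous.

m = 3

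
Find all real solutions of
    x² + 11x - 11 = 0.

x = -11.9226 or x = 0.9226

Discriminant: (11)² − 4·1·(-11) = 165.
Quadratic formula: x = (-11 ± √165) / 2.
So x = -11/2 + √(165)/2 ≈ 0.9226 or x = -√(165)/2 - 11/2 ≈ -11.9226.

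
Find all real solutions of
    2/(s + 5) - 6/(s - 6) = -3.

s = -5.5684 or s = 7.9017

Multiply both sides by (s + 5)(s - 6):
2(s - 6) - 6(s + 5) = -3(s + 5)(s - 6).
Expand and collect terms: -3s² + 7s + 132 = 0.
By the quadratic formula, s = (-7 ± √1633) / -6, so s ≈ -5.5684 or s ≈ 7.9017.
Neither value makes a denominator zero (s ≠ -5, s ≠ 6), so both are valid.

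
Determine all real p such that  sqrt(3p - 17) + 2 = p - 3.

p = 6 or p = 7

Isolate the radical: sqrt(3p - 17) = p - 5.
Square both sides: 3p - 17 = (p - 5)^2.
Expand and rearrange: p^2 - 13p + 42 = 0.
Solving gives p = 7 or p = 6.
Check each candidate in the original equation:
  p = 7: sqrt(4) = 2, while p - 5 = 2 — valid.
  p = 6: sqrt(1) = 1, while p - 5 = 1 — valid.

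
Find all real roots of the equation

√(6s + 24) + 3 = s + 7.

Isolate the radical: √(6s + 24) = s + 4.
Square both sides: 6s + 24 = (s + 4)².
Expand and rearrange: s² + 2s - 8 = 0.
Solving gives s = 2 or s = -4.
Check each candidate in the original equation:
  s = 2: √(36) = 6, while s + 4 = 6 — valid.
  s = -4: √(0) = 0, while s + 4 = 0 — valid.

s = -4 or s = 2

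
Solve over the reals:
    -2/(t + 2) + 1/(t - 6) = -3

t = -1.3014 or t = 5.6348

Multiply both sides by (t + 2)(t - 6):
-2(t - 6) + (t + 2) = -3(t + 2)(t - 6).
Expand and collect terms: -3t^2 + 13t + 22 = 0.
By the quadratic formula, t = (-13 +/- sqrt(433)) / -6, so t ~= -1.3014 or t ~= 5.6348.
Neither value makes a denominator zero (t != -2, t != 6), so both are valid.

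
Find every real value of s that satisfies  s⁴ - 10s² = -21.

s = -2.6458 or s = -1.7321 or s = 1.7321 or s = 2.6458

Let u = s². The equation becomes u² - 10u + 21 = 0.
Factor: (u - 7)(u - 3) = 0, so u = 7 or u = 3.
s² = 7 gives s = ±√(7) ≈ ±2.6458.
s² = 3 gives s = ±√(3) ≈ ±1.7321.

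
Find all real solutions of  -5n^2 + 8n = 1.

Rearrange to standard form: -5n^2 + 8n - 1 = 0.
Discriminant: (8)^2 - 4*(-5)*(-1) = 44.
Quadratic formula: n = (-8 +/- sqrt(44)) / (-10).
So n = 4/5 - sqrt(11)/5 ~= 0.1367 or n = sqrt(11)/5 + 4/5 ~= 1.4633.

n = 0.1367 or n = 1.4633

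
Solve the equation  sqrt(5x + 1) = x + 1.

x = 0 or x = 3

Square both sides: 5x + 1 = (x + 1)^2.
Expand and rearrange: x^2 - 3x = 0.
Solving gives x = 3 or x = 0.
Check each candidate in the original equation:
  x = 3: sqrt(16) = 4, while x + 1 = 4 — valid.
  x = 0: sqrt(1) = 1, while x + 1 = 1 — valid.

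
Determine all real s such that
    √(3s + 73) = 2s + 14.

s = -3

Square both sides: 3s + 73 = (2s + 14)².
Expand and rearrange: 4s² + 53s + 123 = 0.
Solving gives s = -3 or s = -10.25.
Check each candidate in the original equation:
  s = -3: √(64) = 8, while 2s + 14 = 8 — valid.
  s = -10.25: √(42.25) = 6.5, while 2s + 14 = -6.5 — extraneous.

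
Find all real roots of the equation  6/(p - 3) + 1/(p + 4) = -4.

p = -4.3145 or p = 1.5645

Multiply both sides by (p - 3)(p + 4):
6(p + 4) + (p - 3) = -4(p - 3)(p + 4).
Expand and collect terms: -4p² - 11p + 27 = 0.
By the quadratic formula, p = (11 ± √553) / -8, so p ≈ -4.3145 or p ≈ 1.5645.
Neither value makes a denominator zero (p ≠ 3, p ≠ -4), so both are valid.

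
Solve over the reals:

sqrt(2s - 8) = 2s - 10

s = 6

Square both sides: 2s - 8 = (2s - 10)^2.
Expand and rearrange: 4s^2 - 42s + 108 = 0.
Solving gives s = 6 or s = 4.5.
Check each candidate in the original equation:
  s = 6: sqrt(4) = 2, while 2s - 10 = 2 — valid.
  s = 4.5: sqrt(1) = 1, while 2s - 10 = -1 — extraneous.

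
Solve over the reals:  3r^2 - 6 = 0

Discriminant: (0)^2 - 4*3*(-6) = 72.
Quadratic formula: r = (0 +/- sqrt(72)) / 6.
So r = sqrt(2) ~= 1.4142 or r = -sqrt(2) ~= -1.4142.

r = -1.4142 or r = 1.4142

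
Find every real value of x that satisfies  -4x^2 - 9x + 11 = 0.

x = -3.1289 or x = 0.8789

Discriminant: (-9)^2 - 4*(-4)*11 = 257.
Quadratic formula: x = (9 +/- sqrt(257)) / (-8).
So x = -sqrt(257)/8 - 9/8 ~= -3.1289 or x = -9/8 + sqrt(257)/8 ~= 0.8789.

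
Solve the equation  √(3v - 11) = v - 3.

v = 4 or v = 5

Square both sides: 3v - 11 = (v - 3)².
Expand and rearrange: v² - 9v + 20 = 0.
Solving gives v = 5 or v = 4.
Check each candidate in the original equation:
  v = 5: √(4) = 2, while v - 3 = 2 — valid.
  v = 4: √(1) = 1, while v - 3 = 1 — valid.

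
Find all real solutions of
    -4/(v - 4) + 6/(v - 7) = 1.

Multiply both sides by (v - 4)(v - 7):
-4(v - 7) + 6(v - 4) = (v - 4)(v - 7).
Expand and collect terms: v^2 - 13v + 24 = 0.
By the quadratic formula, v = (13 +/- sqrt(73)) / 2, so v ~= 10.772 or v ~= 2.228.
Neither value makes a denominator zero (v != 4, v != 7), so both are valid.

v = 2.228 or v = 10.772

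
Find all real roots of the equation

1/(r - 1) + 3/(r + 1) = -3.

Multiply both sides by (r - 1)(r + 1):
(r + 1) + 3(r - 1) = -3(r - 1)(r + 1).
Expand and collect terms: -3r^2 - 4r + 5 = 0.
By the quadratic formula, r = (4 +/- sqrt(76)) / -6, so r ~= -2.1196 or r ~= 0.7863.
Neither value makes a denominator zero (r != 1, r != -1), so both are valid.

r = -2.1196 or r = 0.7863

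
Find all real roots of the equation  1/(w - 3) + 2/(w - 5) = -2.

w = 2.2192 or w = 4.2808

Multiply both sides by (w - 3)(w - 5):
(w - 5) + 2(w - 3) = -2(w - 3)(w - 5).
Expand and collect terms: -2w² + 13w - 19 = 0.
By the quadratic formula, w = (-13 ± √17) / -4, so w ≈ 2.2192 or w ≈ 4.2808.
Neither value makes a denominator zero (w ≠ 3, w ≠ 5), so both are valid.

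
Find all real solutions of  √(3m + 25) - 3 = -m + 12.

Isolate the radical: √(3m + 25) = -m + 15.
Square both sides: 3m + 25 = (-m + 15)².
Expand and rearrange: m² - 33m + 200 = 0.
Solving gives m = 25 or m = 8.
Check each candidate in the original equation:
  m = 25: √(100) = 10, while -m + 15 = -10 — extraneous.
  m = 8: √(49) = 7, while -m + 15 = 7 — valid.

m = 8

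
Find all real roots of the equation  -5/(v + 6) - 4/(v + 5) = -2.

Multiply both sides by (v + 6)(v + 5):
-5(v + 5) - 4(v + 6) = -2(v + 6)(v + 5).
Expand and collect terms: -2v² - 13v - 11 = 0.
Factor or apply the quadratic formula: v = -5.5 or v = -1.
Neither value makes a denominator zero (v ≠ -6, v ≠ -5), so both are valid.

v = -5.5 or v = -1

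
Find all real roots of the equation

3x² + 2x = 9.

x = -2.0972 or x = 1.4305

Rearrange to standard form: 3x² + 2x - 9 = 0.
Discriminant: (2)² − 4·3·(-9) = 112.
Quadratic formula: x = (-2 ± √112) / 6.
So x = -1/3 + 2·√(7)/3 ≈ 1.4305 or x = -2·√(7)/3 - 1/3 ≈ -2.0972.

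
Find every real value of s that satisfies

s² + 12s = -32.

s = -8 or s = -4

Bring every term to one side: s² + 12s + 32 = 0.
Factor: (s + 4)(s + 8) = 0.
So s = -4 or s = -8.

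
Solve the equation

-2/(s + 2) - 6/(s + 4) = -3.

Multiply both sides by (s + 2)(s + 4):
-2(s + 4) - 6(s + 2) = -3(s + 2)(s + 4).
Expand and collect terms: -3s^2 - 10s - 4 = 0.
By the quadratic formula, s = (10 +/- sqrt(52)) / -6, so s ~= -2.8685 or s ~= -0.4648.
Neither value makes a denominator zero (s != -2, s != -4), so both are valid.

s = -2.8685 or s = -0.4648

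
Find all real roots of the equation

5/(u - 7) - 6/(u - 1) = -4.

Multiply both sides by (u - 7)(u - 1):
5(u - 1) - 6(u - 7) = -4(u - 7)(u - 1).
Expand and collect terms: -4u^2 + 33u - 65 = 0.
Factor or apply the quadratic formula: u = 3.25 or u = 5.
Neither value makes a denominator zero (u != 7, u != 1), so both are valid.

u = 3.25 or u = 5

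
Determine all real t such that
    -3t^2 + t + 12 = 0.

Discriminant: (1)^2 - 4*(-3)*12 = 145.
Quadratic formula: t = (-1 +/- sqrt(145)) / (-6).
So t = 1/6 - sqrt(145)/6 ~= -1.8403 or t = 1/6 + sqrt(145)/6 ~= 2.1736.

t = -1.8403 or t = 2.1736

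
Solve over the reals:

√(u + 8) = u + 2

u = 1

Square both sides: u + 8 = (u + 2)².
Expand and rearrange: u² + 3u - 4 = 0.
Solving gives u = 1 or u = -4.
Check each candidate in the original equation:
  u = 1: √(9) = 3, while u + 2 = 3 — valid.
  u = -4: √(4) = 2, while u + 2 = -2 — extraneous.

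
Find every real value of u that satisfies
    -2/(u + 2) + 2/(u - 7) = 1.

Multiply both sides by (u + 2)(u - 7):
-2(u - 7) + 2(u + 2) = (u + 2)(u - 7).
Expand and collect terms: u^2 - 5u - 32 = 0.
By the quadratic formula, u = (5 +/- sqrt(153)) / 2, so u ~= 8.6847 or u ~= -3.6847.
Neither value makes a denominator zero (u != -2, u != 7), so both are valid.

u = -3.6847 or u = 8.6847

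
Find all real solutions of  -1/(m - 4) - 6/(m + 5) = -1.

m = -0.1623 or m = 6.1623

Multiply both sides by (m - 4)(m + 5):
-(m + 5) - 6(m - 4) = -(m - 4)(m + 5).
Expand and collect terms: -m^2 + 6m + 1 = 0.
By the quadratic formula, m = (-6 +/- sqrt(40)) / -2, so m ~= -0.1623 or m ~= 6.1623.
Neither value makes a denominator zero (m != 4, m != -5), so both are valid.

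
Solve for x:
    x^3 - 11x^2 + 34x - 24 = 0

Possible rational roots are divisors of -24. Testing x = 4 gives 0, so (x - 4) is a factor.
Divide: x^3 - 11x^2 + 34x - 24 = (x - 4)(x^2 - 7x + 6).
Factor the quadratic: x = 6 or x = 1.

x = 1 or x = 4 or x = 6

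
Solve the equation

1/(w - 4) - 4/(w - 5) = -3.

w = 3.8453 or w = 6.1547

Multiply both sides by (w - 4)(w - 5):
(w - 5) - 4(w - 4) = -3(w - 4)(w - 5).
Expand and collect terms: -3w² + 30w - 71 = 0.
By the quadratic formula, w = (-30 ± √48) / -6, so w ≈ 3.8453 or w ≈ 6.1547.
Neither value makes a denominator zero (w ≠ 4, w ≠ 5), so both are valid.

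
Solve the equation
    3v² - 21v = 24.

v = -1 or v = 8

Bring every term to one side: 3v² - 21v - 24 = 0.
Factor: 3(v - 8)(v + 1) = 0.
So v = 8 or v = -1.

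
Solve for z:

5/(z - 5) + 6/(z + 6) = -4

Multiply both sides by (z - 5)(z + 6):
5(z + 6) + 6(z - 5) = -4(z - 5)(z + 6).
Expand and collect terms: -4z^2 - 15z + 120 = 0.
By the quadratic formula, z = (15 +/- sqrt(2145)) / -8, so z ~= -7.6643 or z ~= 3.9143.
Neither value makes a denominator zero (z != 5, z != -6), so both are valid.

z = -7.6643 or z = 3.9143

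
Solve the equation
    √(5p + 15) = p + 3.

p = -3 or p = 2

Square both sides: 5p + 15 = (p + 3)².
Expand and rearrange: p² + p - 6 = 0.
Solving gives p = 2 or p = -3.
Check each candidate in the original equation:
  p = 2: √(25) = 5, while p + 3 = 5 — valid.
  p = -3: √(0) = 0, while p + 3 = 0 — valid.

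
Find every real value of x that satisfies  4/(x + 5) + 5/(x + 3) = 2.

Multiply both sides by (x + 5)(x + 3):
4(x + 3) + 5(x + 5) = 2(x + 5)(x + 3).
Expand and collect terms: 2x² + 7x - 7 = 0.
By the quadratic formula, x = (-7 ± √105) / 4, so x ≈ 0.8117 or x ≈ -4.3117.
Neither value makes a denominator zero (x ≠ -5, x ≠ -3), so both are valid.

x = -4.3117 or x = 0.8117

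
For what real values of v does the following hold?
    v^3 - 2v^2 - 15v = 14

Rearrange: v^3 - 2v^2 - 15v - 14 = 0.
Possible rational roots are divisors of -14. Testing v = -2 gives 0, so (v + 2) is a factor.
Divide: v^3 - 2v^2 - 15v - 14 = (v + 2)(v^2 - 4v - 7).
Apply the quadratic formula to v^2 - 4v - 7 = 0: v = (4 +/- sqrt(44))/2, i.e. v ~= 5.3166 or v ~= -1.3166.

v = -2 or v = -1.3166 or v = 5.3166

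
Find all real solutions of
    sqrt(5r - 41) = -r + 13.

r = 10

Square both sides: 5r - 41 = (-r + 13)^2.
Expand and rearrange: r^2 - 31r + 210 = 0.
Solving gives r = 21 or r = 10.
Check each candidate in the original equation:
  r = 21: sqrt(64) = 8, while -r + 13 = -8 — extraneous.
  r = 10: sqrt(9) = 3, while -r + 13 = 3 — valid.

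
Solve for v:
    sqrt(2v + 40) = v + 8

Square both sides: 2v + 40 = (v + 8)^2.
Expand and rearrange: v^2 + 14v + 24 = 0.
Solving gives v = -2 or v = -12.
Check each candidate in the original equation:
  v = -2: sqrt(36) = 6, while v + 8 = 6 — valid.
  v = -12: sqrt(16) = 4, while v + 8 = -4 — extraneous.

v = -2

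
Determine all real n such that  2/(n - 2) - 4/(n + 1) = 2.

n = -2.6458 or n = 2.6458

Multiply both sides by (n - 2)(n + 1):
2(n + 1) - 4(n - 2) = 2(n - 2)(n + 1).
Expand and collect terms: 2n^2 - 14 = 0.
By the quadratic formula, n = (0 +/- sqrt(112)) / 4, so n ~= 2.6458 or n ~= -2.6458.
Neither value makes a denominator zero (n != 2, n != -1), so both are valid.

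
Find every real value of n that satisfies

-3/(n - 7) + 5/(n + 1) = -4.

n = -2.1554 or n = 7.6554

Multiply both sides by (n - 7)(n + 1):
-3(n + 1) + 5(n - 7) = -4(n - 7)(n + 1).
Expand and collect terms: -4n^2 + 22n + 66 = 0.
By the quadratic formula, n = (-22 +/- sqrt(1540)) / -8, so n ~= -2.1554 or n ~= 7.6554.
Neither value makes a denominator zero (n != 7, n != -1), so both are valid.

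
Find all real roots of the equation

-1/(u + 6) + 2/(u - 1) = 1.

u = -6.7958 or u = 2.7958

Multiply both sides by (u + 6)(u - 1):
-(u - 1) + 2(u + 6) = (u + 6)(u - 1).
Expand and collect terms: u^2 + 4u - 19 = 0.
By the quadratic formula, u = (-4 +/- sqrt(92)) / 2, so u ~= 2.7958 or u ~= -6.7958.
Neither value makes a denominator zero (u != -6, u != 1), so both are valid.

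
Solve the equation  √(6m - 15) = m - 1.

m = 4

Square both sides: 6m - 15 = (m - 1)².
Expand and rearrange: m² - 8m + 16 = 0.
This gives the repeated root m = 4.
Check in the original equation:
  m = 4: √(9) = 3, while m - 1 = 3 — valid.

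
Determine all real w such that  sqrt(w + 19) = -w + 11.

Square both sides: w + 19 = (-w + 11)^2.
Expand and rearrange: w^2 - 23w + 102 = 0.
Solving gives w = 17 or w = 6.
Check each candidate in the original equation:
  w = 17: sqrt(36) = 6, while -w + 11 = -6 — extraneous.
  w = 6: sqrt(25) = 5, while -w + 11 = 5 — valid.

w = 6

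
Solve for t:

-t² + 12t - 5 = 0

t = 0.4322 or t = 11.5678

Discriminant: (12)² − 4·(-1)·(-5) = 124.
Quadratic formula: t = (-12 ± √124) / (-2).
So t = 6 - √(31) ≈ 0.4322 or t = √(31) + 6 ≈ 11.5678.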